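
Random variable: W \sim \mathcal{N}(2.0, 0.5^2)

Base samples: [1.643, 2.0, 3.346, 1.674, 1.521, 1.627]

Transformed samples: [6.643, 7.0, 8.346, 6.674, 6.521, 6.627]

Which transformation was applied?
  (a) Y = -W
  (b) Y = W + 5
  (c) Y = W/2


Checking option (b) Y = W + 5:
  W = 1.643 -> Y = 6.643 ✓
  W = 2.0 -> Y = 7.0 ✓
  W = 3.346 -> Y = 8.346 ✓
All samples match this transformation.

(b) W + 5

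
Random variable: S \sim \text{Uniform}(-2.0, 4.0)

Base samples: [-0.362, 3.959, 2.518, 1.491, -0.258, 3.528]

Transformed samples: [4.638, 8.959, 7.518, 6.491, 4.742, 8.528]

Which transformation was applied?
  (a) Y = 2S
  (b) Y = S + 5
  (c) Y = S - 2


Checking option (b) Y = S + 5:
  S = -0.362 -> Y = 4.638 ✓
  S = 3.959 -> Y = 8.959 ✓
  S = 2.518 -> Y = 7.518 ✓
All samples match this transformation.

(b) S + 5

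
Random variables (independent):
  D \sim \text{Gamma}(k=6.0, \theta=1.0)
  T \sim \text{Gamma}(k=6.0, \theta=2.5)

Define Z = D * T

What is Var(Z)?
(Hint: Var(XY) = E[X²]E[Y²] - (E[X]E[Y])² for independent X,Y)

Var(XY) = E[X²]E[Y²] - (E[X]E[Y])²
E[D] = 6, Var(D) = 6
E[T] = 15, Var(T) = 37.5
E[D²] = 6 + 6² = 42
E[T²] = 37.5 + 15² = 262.5
Var(Z) = 42*262.5 - (6*15)²
= 11025 - 8100 = 2925

2925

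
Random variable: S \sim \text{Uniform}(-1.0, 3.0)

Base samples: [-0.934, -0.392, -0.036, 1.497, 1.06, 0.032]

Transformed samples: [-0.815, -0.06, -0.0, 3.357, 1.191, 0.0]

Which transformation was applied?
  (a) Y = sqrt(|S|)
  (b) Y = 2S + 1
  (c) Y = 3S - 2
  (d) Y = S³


Checking option (d) Y = S³:
  S = -0.934 -> Y = -0.815 ✓
  S = -0.392 -> Y = -0.06 ✓
  S = -0.036 -> Y = -0.0 ✓
All samples match this transformation.

(d) S³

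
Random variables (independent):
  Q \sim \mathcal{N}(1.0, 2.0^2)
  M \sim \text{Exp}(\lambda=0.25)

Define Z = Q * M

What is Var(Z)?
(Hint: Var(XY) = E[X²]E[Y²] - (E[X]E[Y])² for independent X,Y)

Var(XY) = E[X²]E[Y²] - (E[X]E[Y])²
E[Q] = 1, Var(Q) = 4
E[M] = 4, Var(M) = 16
E[Q²] = 4 + 1² = 5
E[M²] = 16 + 4² = 32
Var(Z) = 5*32 - (1*4)²
= 160 - 16 = 144

144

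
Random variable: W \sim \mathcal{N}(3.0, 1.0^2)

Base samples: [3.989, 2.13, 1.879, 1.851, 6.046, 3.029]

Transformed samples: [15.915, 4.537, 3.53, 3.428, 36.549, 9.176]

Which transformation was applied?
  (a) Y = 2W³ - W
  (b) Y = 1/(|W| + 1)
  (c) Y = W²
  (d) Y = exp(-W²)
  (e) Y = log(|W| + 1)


Checking option (c) Y = W²:
  W = 3.989 -> Y = 15.915 ✓
  W = 2.13 -> Y = 4.537 ✓
  W = 1.879 -> Y = 3.53 ✓
All samples match this transformation.

(c) W²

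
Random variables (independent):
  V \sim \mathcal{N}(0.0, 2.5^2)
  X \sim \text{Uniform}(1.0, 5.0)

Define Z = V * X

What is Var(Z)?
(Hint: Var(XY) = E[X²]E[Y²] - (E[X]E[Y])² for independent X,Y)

Var(XY) = E[X²]E[Y²] - (E[X]E[Y])²
E[V] = 0, Var(V) = 6.25
E[X] = 3, Var(X) = 1.3333333
E[V²] = 6.25 + 0² = 6.25
E[X²] = 1.3333333 + 3² = 10.333333
Var(Z) = 6.25*10.333333 - (0*3)²
= 64.583333 - 0 = 64.583333

64.583333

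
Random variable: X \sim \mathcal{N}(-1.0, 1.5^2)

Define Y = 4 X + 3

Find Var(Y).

For Y = aX + b: Var(Y) = a² * Var(X)
Var(X) = 1.5^2 = 2.25
Var(Y) = 4² * 2.25 = 16 * 2.25 = 36

36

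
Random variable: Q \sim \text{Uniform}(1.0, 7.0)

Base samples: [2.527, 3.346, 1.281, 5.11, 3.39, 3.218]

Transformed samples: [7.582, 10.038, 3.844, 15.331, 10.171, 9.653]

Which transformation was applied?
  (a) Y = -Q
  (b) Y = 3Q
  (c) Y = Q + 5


Checking option (b) Y = 3Q:
  Q = 2.527 -> Y = 7.582 ✓
  Q = 3.346 -> Y = 10.038 ✓
  Q = 1.281 -> Y = 3.844 ✓
All samples match this transformation.

(b) 3Q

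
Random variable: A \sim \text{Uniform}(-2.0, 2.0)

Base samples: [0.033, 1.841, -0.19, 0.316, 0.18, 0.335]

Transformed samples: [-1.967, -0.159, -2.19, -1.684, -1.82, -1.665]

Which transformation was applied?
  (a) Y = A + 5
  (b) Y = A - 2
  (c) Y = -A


Checking option (b) Y = A - 2:
  A = 0.033 -> Y = -1.967 ✓
  A = 1.841 -> Y = -0.159 ✓
  A = -0.19 -> Y = -2.19 ✓
All samples match this transformation.

(b) A - 2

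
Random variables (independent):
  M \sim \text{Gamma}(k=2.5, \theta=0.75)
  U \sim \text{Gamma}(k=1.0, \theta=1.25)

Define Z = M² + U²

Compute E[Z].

E[Z] = E[M²] + E[U²]
E[M²] = Var(M) + E[M]² = 1.40625 + 3.515625 = 4.921875
E[U²] = Var(U) + E[U]² = 1.5625 + 1.5625 = 3.125
E[Z] = 4.921875 + 3.125 = 8.046875

8.046875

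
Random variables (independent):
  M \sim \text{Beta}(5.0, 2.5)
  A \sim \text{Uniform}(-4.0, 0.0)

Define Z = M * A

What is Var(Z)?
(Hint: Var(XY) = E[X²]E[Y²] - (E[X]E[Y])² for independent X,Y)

Var(XY) = E[X²]E[Y²] - (E[X]E[Y])²
E[M] = 0.66666667, Var(M) = 0.026143791
E[A] = -2, Var(A) = 1.3333333
E[M²] = 0.026143791 + 0.66666667² = 0.47058824
E[A²] = 1.3333333 + (-2)² = 5.3333333
Var(Z) = 0.47058824*5.3333333 - (0.66666667*(-2))²
= 2.5098039 - 1.7777778 = 0.73202614

0.73202614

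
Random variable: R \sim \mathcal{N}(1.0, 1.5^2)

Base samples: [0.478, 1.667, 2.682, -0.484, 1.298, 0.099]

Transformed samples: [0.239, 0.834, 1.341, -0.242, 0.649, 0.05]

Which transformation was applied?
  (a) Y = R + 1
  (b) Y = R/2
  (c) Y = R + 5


Checking option (b) Y = R/2:
  R = 0.478 -> Y = 0.239 ✓
  R = 1.667 -> Y = 0.834 ✓
  R = 2.682 -> Y = 1.341 ✓
All samples match this transformation.

(b) R/2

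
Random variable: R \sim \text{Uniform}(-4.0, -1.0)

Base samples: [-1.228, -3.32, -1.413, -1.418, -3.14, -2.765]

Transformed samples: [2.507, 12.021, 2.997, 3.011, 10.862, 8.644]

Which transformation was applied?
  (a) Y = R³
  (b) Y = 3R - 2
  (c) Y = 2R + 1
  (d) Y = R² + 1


Checking option (d) Y = R² + 1:
  R = -1.228 -> Y = 2.507 ✓
  R = -3.32 -> Y = 12.021 ✓
  R = -1.413 -> Y = 2.997 ✓
All samples match this transformation.

(d) R² + 1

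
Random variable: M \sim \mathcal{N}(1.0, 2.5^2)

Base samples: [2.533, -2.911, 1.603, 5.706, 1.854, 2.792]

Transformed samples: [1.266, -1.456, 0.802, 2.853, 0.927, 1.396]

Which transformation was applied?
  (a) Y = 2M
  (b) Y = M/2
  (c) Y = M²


Checking option (b) Y = M/2:
  M = 2.533 -> Y = 1.266 ✓
  M = -2.911 -> Y = -1.456 ✓
  M = 1.603 -> Y = 0.802 ✓
All samples match this transformation.

(b) M/2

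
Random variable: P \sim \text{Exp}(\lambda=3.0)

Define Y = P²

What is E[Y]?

Using E[X²] = Var(X) + (E[X])²:
E[P] = 0.33333333
Var(P) = 1/3.0^2 = 0.11111111
E[P²] = 0.11111111 + 0.33333333² = 0.11111111 + 0.11111111 = 0.22222222

0.22222222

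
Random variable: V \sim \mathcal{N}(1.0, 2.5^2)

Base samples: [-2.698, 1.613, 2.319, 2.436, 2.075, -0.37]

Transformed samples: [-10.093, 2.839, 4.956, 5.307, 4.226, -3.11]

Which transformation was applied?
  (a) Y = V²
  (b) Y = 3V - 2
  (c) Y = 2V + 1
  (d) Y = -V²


Checking option (b) Y = 3V - 2:
  V = -2.698 -> Y = -10.093 ✓
  V = 1.613 -> Y = 2.839 ✓
  V = 2.319 -> Y = 4.956 ✓
All samples match this transformation.

(b) 3V - 2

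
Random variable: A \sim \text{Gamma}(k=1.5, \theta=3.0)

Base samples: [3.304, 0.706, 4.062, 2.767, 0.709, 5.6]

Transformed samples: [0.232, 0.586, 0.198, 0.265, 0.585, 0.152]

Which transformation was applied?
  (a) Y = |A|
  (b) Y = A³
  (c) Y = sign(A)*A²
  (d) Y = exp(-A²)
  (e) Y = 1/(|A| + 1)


Checking option (e) Y = 1/(|A| + 1):
  A = 3.304 -> Y = 0.232 ✓
  A = 0.706 -> Y = 0.586 ✓
  A = 4.062 -> Y = 0.198 ✓
All samples match this transformation.

(e) 1/(|A| + 1)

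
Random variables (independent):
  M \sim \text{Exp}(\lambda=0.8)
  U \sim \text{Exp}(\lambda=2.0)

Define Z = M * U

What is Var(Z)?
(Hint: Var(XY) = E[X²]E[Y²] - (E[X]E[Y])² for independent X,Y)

Var(XY) = E[X²]E[Y²] - (E[X]E[Y])²
E[M] = 1.25, Var(M) = 1.5625
E[U] = 0.5, Var(U) = 0.25
E[M²] = 1.5625 + 1.25² = 3.125
E[U²] = 0.25 + 0.5² = 0.5
Var(Z) = 3.125*0.5 - (1.25*0.5)²
= 1.5625 - 0.390625 = 1.171875

1.171875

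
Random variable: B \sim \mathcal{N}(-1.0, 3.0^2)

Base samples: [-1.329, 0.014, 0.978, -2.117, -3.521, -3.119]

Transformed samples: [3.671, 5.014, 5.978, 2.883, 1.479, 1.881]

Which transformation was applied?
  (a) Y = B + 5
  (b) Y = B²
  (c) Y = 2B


Checking option (a) Y = B + 5:
  B = -1.329 -> Y = 3.671 ✓
  B = 0.014 -> Y = 5.014 ✓
  B = 0.978 -> Y = 5.978 ✓
All samples match this transformation.

(a) B + 5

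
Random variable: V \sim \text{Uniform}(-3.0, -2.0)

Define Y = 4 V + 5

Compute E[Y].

For Y = 4V + 5:
E[Y] = 4 * E[V] + 5
E[V] = (-3 - 2)/2 = -2.5
E[Y] = 4 * (-2.5) + 5 = -5

-5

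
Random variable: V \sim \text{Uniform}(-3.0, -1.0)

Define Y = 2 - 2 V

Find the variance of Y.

For Y = aV + b: Var(Y) = a² * Var(V)
Var(V) = (-1 + 3)^2/12 = 0.33333333
Var(Y) = (-2)² * 0.33333333 = 4 * 0.33333333 = 1.3333333

1.3333333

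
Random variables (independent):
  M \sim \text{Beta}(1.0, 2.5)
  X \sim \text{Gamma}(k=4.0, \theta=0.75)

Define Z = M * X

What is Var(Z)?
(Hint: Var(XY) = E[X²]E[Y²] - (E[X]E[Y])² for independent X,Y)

Var(XY) = E[X²]E[Y²] - (E[X]E[Y])²
E[M] = 0.28571429, Var(M) = 0.045351474
E[X] = 3, Var(X) = 2.25
E[M²] = 0.045351474 + 0.28571429² = 0.12698413
E[X²] = 2.25 + 3² = 11.25
Var(Z) = 0.12698413*11.25 - (0.28571429*3)²
= 1.4285714 - 0.73469388 = 0.69387755

0.69387755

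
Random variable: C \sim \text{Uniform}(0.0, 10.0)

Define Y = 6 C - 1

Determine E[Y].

For Y = 6C - 1:
E[Y] = 6 * E[C] - 1
E[C] = (0 + 10)/2 = 5
E[Y] = 6 * 5 - 1 = 29

29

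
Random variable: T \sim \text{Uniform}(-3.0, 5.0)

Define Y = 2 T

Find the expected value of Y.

For Y = 2T:
E[Y] = 2 * E[T]
E[T] = (-3 + 5)/2 = 1
E[Y] = 2 * 1 = 2

2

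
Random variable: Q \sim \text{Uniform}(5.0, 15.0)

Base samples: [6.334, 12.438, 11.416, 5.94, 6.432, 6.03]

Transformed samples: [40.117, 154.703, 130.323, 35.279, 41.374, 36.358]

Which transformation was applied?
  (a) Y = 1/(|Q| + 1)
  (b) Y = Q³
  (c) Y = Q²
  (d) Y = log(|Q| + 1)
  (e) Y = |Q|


Checking option (c) Y = Q²:
  Q = 6.334 -> Y = 40.117 ✓
  Q = 12.438 -> Y = 154.703 ✓
  Q = 11.416 -> Y = 130.323 ✓
All samples match this transformation.

(c) Q²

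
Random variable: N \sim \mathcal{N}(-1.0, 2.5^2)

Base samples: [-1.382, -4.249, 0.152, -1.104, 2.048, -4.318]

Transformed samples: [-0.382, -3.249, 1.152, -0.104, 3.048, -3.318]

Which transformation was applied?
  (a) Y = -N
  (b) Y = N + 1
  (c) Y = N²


Checking option (b) Y = N + 1:
  N = -1.382 -> Y = -0.382 ✓
  N = -4.249 -> Y = -3.249 ✓
  N = 0.152 -> Y = 1.152 ✓
All samples match this transformation.

(b) N + 1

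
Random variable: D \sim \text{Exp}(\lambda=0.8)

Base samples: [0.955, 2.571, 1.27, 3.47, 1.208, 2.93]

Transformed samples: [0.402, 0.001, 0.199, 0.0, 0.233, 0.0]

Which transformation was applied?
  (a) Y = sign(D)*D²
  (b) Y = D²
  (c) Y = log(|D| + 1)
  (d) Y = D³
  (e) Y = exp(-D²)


Checking option (e) Y = exp(-D²):
  D = 0.955 -> Y = 0.402 ✓
  D = 2.571 -> Y = 0.001 ✓
  D = 1.27 -> Y = 0.199 ✓
All samples match this transformation.

(e) exp(-D²)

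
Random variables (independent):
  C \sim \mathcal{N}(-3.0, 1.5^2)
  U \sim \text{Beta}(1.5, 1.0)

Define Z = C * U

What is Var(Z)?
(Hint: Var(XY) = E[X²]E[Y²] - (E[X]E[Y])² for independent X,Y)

Var(XY) = E[X²]E[Y²] - (E[X]E[Y])²
E[C] = -3, Var(C) = 2.25
E[U] = 0.6, Var(U) = 0.068571429
E[C²] = 2.25 + (-3)² = 11.25
E[U²] = 0.068571429 + 0.6² = 0.42857143
Var(Z) = 11.25*0.42857143 - (-3*0.6)²
= 4.8214286 - 3.24 = 1.5814286

1.5814286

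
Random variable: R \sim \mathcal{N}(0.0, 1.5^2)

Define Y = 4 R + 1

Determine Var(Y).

For Y = aR + b: Var(Y) = a² * Var(R)
Var(R) = 1.5^2 = 2.25
Var(Y) = 4² * 2.25 = 16 * 2.25 = 36

36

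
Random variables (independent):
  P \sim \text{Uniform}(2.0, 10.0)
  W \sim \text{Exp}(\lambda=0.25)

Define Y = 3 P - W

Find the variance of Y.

For independent RVs: Var(aX + bY) = a²Var(X) + b²Var(Y)
Var(P) = 5.3333333
Var(W) = 16
Var(Y) = 3²*5.3333333 + (-1)²*16
= 9*5.3333333 + 1*16 = 64

64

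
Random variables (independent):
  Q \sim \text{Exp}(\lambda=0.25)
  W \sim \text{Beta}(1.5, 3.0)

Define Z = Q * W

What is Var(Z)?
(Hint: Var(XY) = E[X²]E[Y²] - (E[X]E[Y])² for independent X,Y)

Var(XY) = E[X²]E[Y²] - (E[X]E[Y])²
E[Q] = 4, Var(Q) = 16
E[W] = 0.33333333, Var(W) = 0.04040404
E[Q²] = 16 + 4² = 32
E[W²] = 0.04040404 + 0.33333333² = 0.15151515
Var(Z) = 32*0.15151515 - (4*0.33333333)²
= 4.8484848 - 1.7777778 = 3.0707071

3.0707071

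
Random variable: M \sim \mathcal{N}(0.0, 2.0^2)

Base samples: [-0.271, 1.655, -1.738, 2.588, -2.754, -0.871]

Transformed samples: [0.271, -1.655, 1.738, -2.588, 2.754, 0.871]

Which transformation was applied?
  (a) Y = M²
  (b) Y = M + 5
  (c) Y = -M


Checking option (c) Y = -M:
  M = -0.271 -> Y = 0.271 ✓
  M = 1.655 -> Y = -1.655 ✓
  M = -1.738 -> Y = 1.738 ✓
All samples match this transformation.

(c) -M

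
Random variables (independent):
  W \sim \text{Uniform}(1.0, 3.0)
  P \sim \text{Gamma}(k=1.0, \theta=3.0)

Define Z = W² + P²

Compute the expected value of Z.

E[Z] = E[W²] + E[P²]
E[W²] = Var(W) + E[W]² = 0.33333333 + 4 = 4.3333333
E[P²] = Var(P) + E[P]² = 9 + 9 = 18
E[Z] = 4.3333333 + 18 = 22.333333

22.333333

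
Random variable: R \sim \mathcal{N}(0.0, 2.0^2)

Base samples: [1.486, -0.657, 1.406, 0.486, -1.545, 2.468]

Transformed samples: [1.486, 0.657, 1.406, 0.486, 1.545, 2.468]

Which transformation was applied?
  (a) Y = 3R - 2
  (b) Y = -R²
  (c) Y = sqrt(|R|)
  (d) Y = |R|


Checking option (d) Y = |R|:
  R = 1.486 -> Y = 1.486 ✓
  R = -0.657 -> Y = 0.657 ✓
  R = 1.406 -> Y = 1.406 ✓
All samples match this transformation.

(d) |R|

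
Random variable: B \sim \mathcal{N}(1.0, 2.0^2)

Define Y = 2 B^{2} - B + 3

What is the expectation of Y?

E[Y] = 2*E[B²] - 1*E[B] + 3
E[B] = 1
E[B²] = Var(B) + (E[B])² = 4 + 1 = 5
E[Y] = 2*5 - 1*1 + 3 = 12

12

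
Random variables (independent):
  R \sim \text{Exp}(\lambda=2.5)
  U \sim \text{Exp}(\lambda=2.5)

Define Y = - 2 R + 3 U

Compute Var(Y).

For independent RVs: Var(aX + bY) = a²Var(X) + b²Var(Y)
Var(R) = 0.16
Var(U) = 0.16
Var(Y) = (-2)²*0.16 + 3²*0.16
= 4*0.16 + 9*0.16 = 2.08

2.08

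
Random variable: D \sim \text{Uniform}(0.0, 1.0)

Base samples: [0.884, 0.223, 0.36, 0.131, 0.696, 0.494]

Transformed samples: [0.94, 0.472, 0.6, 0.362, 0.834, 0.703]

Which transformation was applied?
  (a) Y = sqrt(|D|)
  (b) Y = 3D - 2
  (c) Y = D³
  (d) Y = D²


Checking option (a) Y = sqrt(|D|):
  D = 0.884 -> Y = 0.94 ✓
  D = 0.223 -> Y = 0.472 ✓
  D = 0.36 -> Y = 0.6 ✓
All samples match this transformation.

(a) sqrt(|D|)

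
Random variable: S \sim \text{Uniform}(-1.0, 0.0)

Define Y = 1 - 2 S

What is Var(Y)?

For Y = aS + b: Var(Y) = a² * Var(S)
Var(S) = (0 + 1)^2/12 = 0.083333333
Var(Y) = (-2)² * 0.083333333 = 4 * 0.083333333 = 0.33333333

0.33333333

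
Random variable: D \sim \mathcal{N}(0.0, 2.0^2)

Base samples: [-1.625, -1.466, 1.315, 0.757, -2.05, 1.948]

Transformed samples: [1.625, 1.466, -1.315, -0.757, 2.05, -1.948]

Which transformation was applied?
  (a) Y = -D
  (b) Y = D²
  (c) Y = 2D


Checking option (a) Y = -D:
  D = -1.625 -> Y = 1.625 ✓
  D = -1.466 -> Y = 1.466 ✓
  D = 1.315 -> Y = -1.315 ✓
All samples match this transformation.

(a) -D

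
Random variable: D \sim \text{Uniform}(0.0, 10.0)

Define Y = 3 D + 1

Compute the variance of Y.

For Y = aD + b: Var(Y) = a² * Var(D)
Var(D) = (10 - 0)^2/12 = 8.3333333
Var(Y) = 3² * 8.3333333 = 9 * 8.3333333 = 75

75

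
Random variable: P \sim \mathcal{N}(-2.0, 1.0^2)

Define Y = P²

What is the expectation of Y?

Using E[X²] = Var(X) + (E[X])²:
E[P] = -2
Var(P) = 1.0^2 = 1
E[P²] = 1 + (-2)² = 1 + 4 = 5

5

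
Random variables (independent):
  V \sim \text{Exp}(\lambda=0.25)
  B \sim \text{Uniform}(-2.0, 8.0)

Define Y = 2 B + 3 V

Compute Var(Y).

For independent RVs: Var(aX + bY) = a²Var(X) + b²Var(Y)
Var(V) = 16
Var(B) = 8.3333333
Var(Y) = 3²*16 + 2²*8.3333333
= 9*16 + 4*8.3333333 = 177.33333

177.33333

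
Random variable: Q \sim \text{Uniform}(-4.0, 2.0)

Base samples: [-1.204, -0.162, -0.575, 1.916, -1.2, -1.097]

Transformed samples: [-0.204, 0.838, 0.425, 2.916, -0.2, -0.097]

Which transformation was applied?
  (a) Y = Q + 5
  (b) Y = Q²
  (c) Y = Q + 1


Checking option (c) Y = Q + 1:
  Q = -1.204 -> Y = -0.204 ✓
  Q = -0.162 -> Y = 0.838 ✓
  Q = -0.575 -> Y = 0.425 ✓
All samples match this transformation.

(c) Q + 1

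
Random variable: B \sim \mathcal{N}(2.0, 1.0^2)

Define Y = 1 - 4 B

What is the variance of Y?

For Y = aB + b: Var(Y) = a² * Var(B)
Var(B) = 1.0^2 = 1
Var(Y) = (-4)² * 1 = 16 * 1 = 16

16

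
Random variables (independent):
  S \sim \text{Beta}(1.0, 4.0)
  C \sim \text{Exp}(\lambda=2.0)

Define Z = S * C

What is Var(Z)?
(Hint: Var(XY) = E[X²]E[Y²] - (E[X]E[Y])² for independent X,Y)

Var(XY) = E[X²]E[Y²] - (E[X]E[Y])²
E[S] = 0.2, Var(S) = 0.026666667
E[C] = 0.5, Var(C) = 0.25
E[S²] = 0.026666667 + 0.2² = 0.066666667
E[C²] = 0.25 + 0.5² = 0.5
Var(Z) = 0.066666667*0.5 - (0.2*0.5)²
= 0.033333333 - 0.01 = 0.023333333

0.023333333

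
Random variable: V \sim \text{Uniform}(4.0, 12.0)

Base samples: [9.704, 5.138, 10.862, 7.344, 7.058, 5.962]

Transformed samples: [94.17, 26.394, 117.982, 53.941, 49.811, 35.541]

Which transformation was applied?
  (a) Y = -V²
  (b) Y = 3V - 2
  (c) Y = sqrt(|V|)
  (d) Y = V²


Checking option (d) Y = V²:
  V = 9.704 -> Y = 94.17 ✓
  V = 5.138 -> Y = 26.394 ✓
  V = 10.862 -> Y = 117.982 ✓
All samples match this transformation.

(d) V²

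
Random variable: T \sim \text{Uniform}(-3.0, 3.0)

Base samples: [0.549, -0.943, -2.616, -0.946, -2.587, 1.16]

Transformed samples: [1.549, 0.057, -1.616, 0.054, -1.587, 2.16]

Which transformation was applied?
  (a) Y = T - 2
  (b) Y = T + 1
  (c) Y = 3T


Checking option (b) Y = T + 1:
  T = 0.549 -> Y = 1.549 ✓
  T = -0.943 -> Y = 0.057 ✓
  T = -2.616 -> Y = -1.616 ✓
All samples match this transformation.

(b) T + 1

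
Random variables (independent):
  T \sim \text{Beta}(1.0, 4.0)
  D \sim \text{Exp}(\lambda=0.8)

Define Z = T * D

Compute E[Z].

For independent RVs: E[XY] = E[X]*E[Y]
E[T] = 0.2
E[D] = 1.25
E[Z] = 0.2 * 1.25 = 0.25

0.25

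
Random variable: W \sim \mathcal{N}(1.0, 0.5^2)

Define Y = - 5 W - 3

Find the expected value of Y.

For Y = -5W - 3:
E[Y] = -5 * E[W] - 3
E[W] = 1.0 = 1
E[Y] = -5 * 1 - 3 = -8

-8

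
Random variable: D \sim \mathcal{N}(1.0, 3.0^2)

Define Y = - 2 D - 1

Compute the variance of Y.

For Y = aD + b: Var(Y) = a² * Var(D)
Var(D) = 3.0^2 = 9
Var(Y) = (-2)² * 9 = 4 * 9 = 36

36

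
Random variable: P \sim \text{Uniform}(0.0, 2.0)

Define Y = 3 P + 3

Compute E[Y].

For Y = 3P + 3:
E[Y] = 3 * E[P] + 3
E[P] = (0 + 2)/2 = 1
E[Y] = 3 * 1 + 3 = 6

6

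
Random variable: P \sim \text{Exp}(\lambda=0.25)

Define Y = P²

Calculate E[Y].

Using E[X²] = Var(X) + (E[X])²:
E[P] = 4
Var(P) = 1/0.25^2 = 16
E[P²] = 16 + 4² = 16 + 16 = 32

32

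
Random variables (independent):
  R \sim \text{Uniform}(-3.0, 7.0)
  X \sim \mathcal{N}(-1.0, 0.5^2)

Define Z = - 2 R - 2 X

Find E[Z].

E[Z] = -2*E[R] - 2*E[X]
E[R] = 2
E[X] = -1
E[Z] = -2*2 - 2*(-1) = -2

-2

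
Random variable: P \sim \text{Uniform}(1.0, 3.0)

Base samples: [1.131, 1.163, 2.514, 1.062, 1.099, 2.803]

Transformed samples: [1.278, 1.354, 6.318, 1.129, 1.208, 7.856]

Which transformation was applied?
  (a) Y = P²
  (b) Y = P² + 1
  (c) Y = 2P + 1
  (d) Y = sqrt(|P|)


Checking option (a) Y = P²:
  P = 1.131 -> Y = 1.278 ✓
  P = 1.163 -> Y = 1.354 ✓
  P = 2.514 -> Y = 6.318 ✓
All samples match this transformation.

(a) P²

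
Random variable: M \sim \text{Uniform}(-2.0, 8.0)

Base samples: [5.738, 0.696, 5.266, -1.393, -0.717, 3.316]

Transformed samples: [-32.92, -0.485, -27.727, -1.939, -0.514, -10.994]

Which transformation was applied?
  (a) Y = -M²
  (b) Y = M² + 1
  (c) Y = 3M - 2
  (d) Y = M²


Checking option (a) Y = -M²:
  M = 5.738 -> Y = -32.92 ✓
  M = 0.696 -> Y = -0.485 ✓
  M = 5.266 -> Y = -27.727 ✓
All samples match this transformation.

(a) -M²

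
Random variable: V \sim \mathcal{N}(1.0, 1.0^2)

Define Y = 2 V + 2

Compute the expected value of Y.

For Y = 2V + 2:
E[Y] = 2 * E[V] + 2
E[V] = 1.0 = 1
E[Y] = 2 * 1 + 2 = 4

4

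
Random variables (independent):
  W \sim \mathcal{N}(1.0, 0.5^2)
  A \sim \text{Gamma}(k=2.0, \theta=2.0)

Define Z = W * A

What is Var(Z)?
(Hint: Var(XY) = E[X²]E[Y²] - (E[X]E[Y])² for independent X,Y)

Var(XY) = E[X²]E[Y²] - (E[X]E[Y])²
E[W] = 1, Var(W) = 0.25
E[A] = 4, Var(A) = 8
E[W²] = 0.25 + 1² = 1.25
E[A²] = 8 + 4² = 24
Var(Z) = 1.25*24 - (1*4)²
= 30 - 16 = 14

14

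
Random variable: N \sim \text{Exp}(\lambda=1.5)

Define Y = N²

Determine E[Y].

E[N²] = Var(N) + (E[N])² = 0.44444444 + 0.44444444 = 0.88888889

0.88888889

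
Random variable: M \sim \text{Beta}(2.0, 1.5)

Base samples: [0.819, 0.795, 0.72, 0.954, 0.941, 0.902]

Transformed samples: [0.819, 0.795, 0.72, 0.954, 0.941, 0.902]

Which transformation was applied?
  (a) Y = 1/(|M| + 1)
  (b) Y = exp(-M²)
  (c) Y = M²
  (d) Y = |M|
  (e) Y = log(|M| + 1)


Checking option (d) Y = |M|:
  M = 0.819 -> Y = 0.819 ✓
  M = 0.795 -> Y = 0.795 ✓
  M = 0.72 -> Y = 0.72 ✓
All samples match this transformation.

(d) |M|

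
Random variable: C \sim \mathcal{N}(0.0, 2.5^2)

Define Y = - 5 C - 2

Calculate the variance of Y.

For Y = aC + b: Var(Y) = a² * Var(C)
Var(C) = 2.5^2 = 6.25
Var(Y) = (-5)² * 6.25 = 25 * 6.25 = 156.25

156.25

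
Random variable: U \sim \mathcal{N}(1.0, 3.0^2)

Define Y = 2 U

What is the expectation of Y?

For Y = 2U:
E[Y] = 2 * E[U]
E[U] = 1.0 = 1
E[Y] = 2 * 1 = 2

2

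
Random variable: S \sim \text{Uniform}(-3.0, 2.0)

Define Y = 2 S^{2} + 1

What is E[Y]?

E[Y] = 2*E[S²] + 1
E[S] = -0.5
E[S²] = Var(S) + (E[S])² = 2.0833333 + 0.25 = 2.3333333
E[Y] = 2*2.3333333 + 1 = 5.6666667

5.6666667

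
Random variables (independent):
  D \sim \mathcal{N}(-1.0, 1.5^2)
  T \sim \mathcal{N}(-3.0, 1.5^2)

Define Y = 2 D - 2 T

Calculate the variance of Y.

For independent RVs: Var(aX + bY) = a²Var(X) + b²Var(Y)
Var(D) = 2.25
Var(T) = 2.25
Var(Y) = 2²*2.25 + (-2)²*2.25
= 4*2.25 + 4*2.25 = 18

18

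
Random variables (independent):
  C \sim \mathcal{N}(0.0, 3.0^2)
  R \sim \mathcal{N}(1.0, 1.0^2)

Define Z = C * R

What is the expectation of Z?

For independent RVs: E[XY] = E[X]*E[Y]
E[C] = 0
E[R] = 1
E[Z] = 0 * 1 = 0

0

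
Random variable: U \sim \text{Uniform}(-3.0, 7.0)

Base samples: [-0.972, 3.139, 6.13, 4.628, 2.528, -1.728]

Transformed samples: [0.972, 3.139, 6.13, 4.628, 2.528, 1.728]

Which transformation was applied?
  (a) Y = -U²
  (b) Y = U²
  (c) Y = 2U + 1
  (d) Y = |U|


Checking option (d) Y = |U|:
  U = -0.972 -> Y = 0.972 ✓
  U = 3.139 -> Y = 3.139 ✓
  U = 6.13 -> Y = 6.13 ✓
All samples match this transformation.

(d) |U|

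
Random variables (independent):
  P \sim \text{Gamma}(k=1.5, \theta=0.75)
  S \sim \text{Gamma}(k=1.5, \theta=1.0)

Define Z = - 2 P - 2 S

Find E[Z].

E[Z] = -2*E[P] - 2*E[S]
E[P] = 1.125
E[S] = 1.5
E[Z] = -2*1.125 - 2*1.5 = -5.25

-5.25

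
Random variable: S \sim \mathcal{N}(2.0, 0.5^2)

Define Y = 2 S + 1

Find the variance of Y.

For Y = aS + b: Var(Y) = a² * Var(S)
Var(S) = 0.5^2 = 0.25
Var(Y) = 2² * 0.25 = 4 * 0.25 = 1

1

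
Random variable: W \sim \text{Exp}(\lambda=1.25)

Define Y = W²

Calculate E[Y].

Using E[X²] = Var(X) + (E[X])²:
E[W] = 0.8
Var(W) = 1/1.25^2 = 0.64
E[W²] = 0.64 + 0.8² = 0.64 + 0.64 = 1.28

1.28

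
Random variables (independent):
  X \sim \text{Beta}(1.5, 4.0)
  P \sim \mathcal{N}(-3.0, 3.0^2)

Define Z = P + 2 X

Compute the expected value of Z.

E[Z] = 2*E[X] + 1*E[P]
E[X] = 0.27272727
E[P] = -3
E[Z] = 2*0.27272727 + 1*(-3) = -2.4545455

-2.4545455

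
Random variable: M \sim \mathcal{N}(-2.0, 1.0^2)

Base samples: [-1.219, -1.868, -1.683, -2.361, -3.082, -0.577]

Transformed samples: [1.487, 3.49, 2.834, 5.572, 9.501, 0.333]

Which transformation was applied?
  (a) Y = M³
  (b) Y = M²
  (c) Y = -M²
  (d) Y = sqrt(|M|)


Checking option (b) Y = M²:
  M = -1.219 -> Y = 1.487 ✓
  M = -1.868 -> Y = 3.49 ✓
  M = -1.683 -> Y = 2.834 ✓
All samples match this transformation.

(b) M²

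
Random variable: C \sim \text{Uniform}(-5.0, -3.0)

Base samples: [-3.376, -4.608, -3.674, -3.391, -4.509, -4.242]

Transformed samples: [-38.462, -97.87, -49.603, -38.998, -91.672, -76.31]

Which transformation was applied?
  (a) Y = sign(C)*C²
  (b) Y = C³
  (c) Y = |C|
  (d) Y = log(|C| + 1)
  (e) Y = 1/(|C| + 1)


Checking option (b) Y = C³:
  C = -3.376 -> Y = -38.462 ✓
  C = -4.608 -> Y = -97.87 ✓
  C = -3.674 -> Y = -49.603 ✓
All samples match this transformation.

(b) C³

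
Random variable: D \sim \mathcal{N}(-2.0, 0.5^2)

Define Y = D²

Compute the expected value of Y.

Using E[X²] = Var(X) + (E[X])²:
E[D] = -2
Var(D) = 0.5^2 = 0.25
E[D²] = 0.25 + (-2)² = 0.25 + 4 = 4.25

4.25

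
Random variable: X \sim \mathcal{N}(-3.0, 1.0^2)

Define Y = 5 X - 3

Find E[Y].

For Y = 5X - 3:
E[Y] = 5 * E[X] - 3
E[X] = -3.0 = -3
E[Y] = 5 * (-3) - 3 = -18

-18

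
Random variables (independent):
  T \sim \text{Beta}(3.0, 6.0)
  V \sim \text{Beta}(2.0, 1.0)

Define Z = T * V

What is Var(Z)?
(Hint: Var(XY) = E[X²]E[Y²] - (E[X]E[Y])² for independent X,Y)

Var(XY) = E[X²]E[Y²] - (E[X]E[Y])²
E[T] = 0.33333333, Var(T) = 0.022222222
E[V] = 0.66666667, Var(V) = 0.055555556
E[T²] = 0.022222222 + 0.33333333² = 0.13333333
E[V²] = 0.055555556 + 0.66666667² = 0.5
Var(Z) = 0.13333333*0.5 - (0.33333333*0.66666667)²
= 0.066666667 - 0.049382716 = 0.017283951

0.017283951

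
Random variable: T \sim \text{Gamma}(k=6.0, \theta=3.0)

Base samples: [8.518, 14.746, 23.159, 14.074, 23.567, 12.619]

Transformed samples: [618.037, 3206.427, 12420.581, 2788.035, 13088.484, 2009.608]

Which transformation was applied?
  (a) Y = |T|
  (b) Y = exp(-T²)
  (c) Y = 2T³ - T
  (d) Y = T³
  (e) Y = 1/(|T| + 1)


Checking option (d) Y = T³:
  T = 8.518 -> Y = 618.037 ✓
  T = 14.746 -> Y = 3206.427 ✓
  T = 23.159 -> Y = 12420.581 ✓
All samples match this transformation.

(d) T³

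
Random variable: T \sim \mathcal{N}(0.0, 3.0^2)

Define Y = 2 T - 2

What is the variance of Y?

For Y = aT + b: Var(Y) = a² * Var(T)
Var(T) = 3.0^2 = 9
Var(Y) = 2² * 9 = 4 * 9 = 36

36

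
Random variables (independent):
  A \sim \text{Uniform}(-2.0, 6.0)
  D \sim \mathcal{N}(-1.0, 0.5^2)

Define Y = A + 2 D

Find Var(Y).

For independent RVs: Var(aX + bY) = a²Var(X) + b²Var(Y)
Var(A) = 5.3333333
Var(D) = 0.25
Var(Y) = 1²*5.3333333 + 2²*0.25
= 1*5.3333333 + 4*0.25 = 6.3333333

6.3333333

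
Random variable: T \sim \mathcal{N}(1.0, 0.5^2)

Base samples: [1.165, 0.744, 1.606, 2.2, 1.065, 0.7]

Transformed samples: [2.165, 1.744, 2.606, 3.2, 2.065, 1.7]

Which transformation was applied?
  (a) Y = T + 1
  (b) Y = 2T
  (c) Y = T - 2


Checking option (a) Y = T + 1:
  T = 1.165 -> Y = 2.165 ✓
  T = 0.744 -> Y = 1.744 ✓
  T = 1.606 -> Y = 2.606 ✓
All samples match this transformation.

(a) T + 1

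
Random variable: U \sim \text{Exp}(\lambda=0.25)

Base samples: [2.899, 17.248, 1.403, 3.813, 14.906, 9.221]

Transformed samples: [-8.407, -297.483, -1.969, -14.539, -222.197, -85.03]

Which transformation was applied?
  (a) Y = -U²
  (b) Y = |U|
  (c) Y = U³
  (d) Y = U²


Checking option (a) Y = -U²:
  U = 2.899 -> Y = -8.407 ✓
  U = 17.248 -> Y = -297.483 ✓
  U = 1.403 -> Y = -1.969 ✓
All samples match this transformation.

(a) -U²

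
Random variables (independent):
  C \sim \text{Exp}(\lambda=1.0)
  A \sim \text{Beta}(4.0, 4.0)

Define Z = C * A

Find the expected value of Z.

For independent RVs: E[XY] = E[X]*E[Y]
E[C] = 1
E[A] = 0.5
E[Z] = 1 * 0.5 = 0.5

0.5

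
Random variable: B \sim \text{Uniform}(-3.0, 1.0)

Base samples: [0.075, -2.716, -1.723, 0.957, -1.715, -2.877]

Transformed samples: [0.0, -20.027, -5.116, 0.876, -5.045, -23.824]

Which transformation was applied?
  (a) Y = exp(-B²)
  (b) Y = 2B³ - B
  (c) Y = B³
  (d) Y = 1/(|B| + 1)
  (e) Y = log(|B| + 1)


Checking option (c) Y = B³:
  B = 0.075 -> Y = 0.0 ✓
  B = -2.716 -> Y = -20.027 ✓
  B = -1.723 -> Y = -5.116 ✓
All samples match this transformation.

(c) B³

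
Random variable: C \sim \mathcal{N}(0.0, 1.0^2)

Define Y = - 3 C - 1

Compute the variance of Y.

For Y = aC + b: Var(Y) = a² * Var(C)
Var(C) = 1.0^2 = 1
Var(Y) = (-3)² * 1 = 9 * 1 = 9

9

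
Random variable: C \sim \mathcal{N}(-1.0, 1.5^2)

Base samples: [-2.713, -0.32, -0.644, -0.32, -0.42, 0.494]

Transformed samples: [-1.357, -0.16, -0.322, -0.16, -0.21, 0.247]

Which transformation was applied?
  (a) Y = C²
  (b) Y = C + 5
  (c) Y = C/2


Checking option (c) Y = C/2:
  C = -2.713 -> Y = -1.357 ✓
  C = -0.32 -> Y = -0.16 ✓
  C = -0.644 -> Y = -0.322 ✓
All samples match this transformation.

(c) C/2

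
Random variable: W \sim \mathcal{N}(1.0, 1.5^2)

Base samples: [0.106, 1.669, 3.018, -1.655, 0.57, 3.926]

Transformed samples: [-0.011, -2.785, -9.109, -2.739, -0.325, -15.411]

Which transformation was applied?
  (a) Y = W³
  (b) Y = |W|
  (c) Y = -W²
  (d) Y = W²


Checking option (c) Y = -W²:
  W = 0.106 -> Y = -0.011 ✓
  W = 1.669 -> Y = -2.785 ✓
  W = 3.018 -> Y = -9.109 ✓
All samples match this transformation.

(c) -W²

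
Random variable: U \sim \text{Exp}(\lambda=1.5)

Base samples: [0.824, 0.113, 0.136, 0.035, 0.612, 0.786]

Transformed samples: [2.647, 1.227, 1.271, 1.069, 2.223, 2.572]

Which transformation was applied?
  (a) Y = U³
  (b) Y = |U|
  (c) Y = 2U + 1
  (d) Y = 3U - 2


Checking option (c) Y = 2U + 1:
  U = 0.824 -> Y = 2.647 ✓
  U = 0.113 -> Y = 1.227 ✓
  U = 0.136 -> Y = 1.271 ✓
All samples match this transformation.

(c) 2U + 1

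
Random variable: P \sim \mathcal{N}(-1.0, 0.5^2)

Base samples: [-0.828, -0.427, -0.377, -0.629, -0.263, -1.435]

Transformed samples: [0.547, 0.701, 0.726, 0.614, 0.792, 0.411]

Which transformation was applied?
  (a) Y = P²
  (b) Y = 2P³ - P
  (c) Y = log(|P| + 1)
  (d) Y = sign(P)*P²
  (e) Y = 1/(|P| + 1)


Checking option (e) Y = 1/(|P| + 1):
  P = -0.828 -> Y = 0.547 ✓
  P = -0.427 -> Y = 0.701 ✓
  P = -0.377 -> Y = 0.726 ✓
All samples match this transformation.

(e) 1/(|P| + 1)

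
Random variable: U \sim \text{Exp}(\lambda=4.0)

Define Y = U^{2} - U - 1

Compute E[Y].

E[Y] = 1*E[U²] - 1*E[U] - 1
E[U] = 0.25
E[U²] = Var(U) + (E[U])² = 0.0625 + 0.0625 = 0.125
E[Y] = 1*0.125 - 1*0.25 - 1 = -1.125

-1.125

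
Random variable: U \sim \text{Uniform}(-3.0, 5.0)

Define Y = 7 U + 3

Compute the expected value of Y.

For Y = 7U + 3:
E[Y] = 7 * E[U] + 3
E[U] = (-3 + 5)/2 = 1
E[Y] = 7 * 1 + 3 = 10

10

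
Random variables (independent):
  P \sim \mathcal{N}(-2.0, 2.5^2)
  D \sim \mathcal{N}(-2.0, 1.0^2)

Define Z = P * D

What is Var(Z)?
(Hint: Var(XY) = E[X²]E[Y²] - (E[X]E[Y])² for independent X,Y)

Var(XY) = E[X²]E[Y²] - (E[X]E[Y])²
E[P] = -2, Var(P) = 6.25
E[D] = -2, Var(D) = 1
E[P²] = 6.25 + (-2)² = 10.25
E[D²] = 1 + (-2)² = 5
Var(Z) = 10.25*5 - (-2*(-2))²
= 51.25 - 16 = 35.25

35.25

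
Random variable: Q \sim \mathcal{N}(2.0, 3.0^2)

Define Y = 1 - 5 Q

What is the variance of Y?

For Y = aQ + b: Var(Y) = a² * Var(Q)
Var(Q) = 3.0^2 = 9
Var(Y) = (-5)² * 9 = 25 * 9 = 225

225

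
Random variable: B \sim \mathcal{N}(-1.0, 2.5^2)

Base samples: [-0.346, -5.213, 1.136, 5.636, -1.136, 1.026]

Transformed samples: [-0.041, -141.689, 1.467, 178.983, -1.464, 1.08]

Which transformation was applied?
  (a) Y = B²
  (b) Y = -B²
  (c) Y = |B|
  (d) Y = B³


Checking option (d) Y = B³:
  B = -0.346 -> Y = -0.041 ✓
  B = -5.213 -> Y = -141.689 ✓
  B = 1.136 -> Y = 1.467 ✓
All samples match this transformation.

(d) B³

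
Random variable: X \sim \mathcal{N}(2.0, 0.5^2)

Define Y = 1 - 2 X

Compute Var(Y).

For Y = aX + b: Var(Y) = a² * Var(X)
Var(X) = 0.5^2 = 0.25
Var(Y) = (-2)² * 0.25 = 4 * 0.25 = 1

1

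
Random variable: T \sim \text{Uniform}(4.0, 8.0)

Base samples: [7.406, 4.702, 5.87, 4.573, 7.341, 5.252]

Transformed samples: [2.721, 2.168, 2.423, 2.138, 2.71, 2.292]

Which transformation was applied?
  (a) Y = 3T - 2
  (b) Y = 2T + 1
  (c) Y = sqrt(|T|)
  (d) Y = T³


Checking option (c) Y = sqrt(|T|):
  T = 7.406 -> Y = 2.721 ✓
  T = 4.702 -> Y = 2.168 ✓
  T = 5.87 -> Y = 2.423 ✓
All samples match this transformation.

(c) sqrt(|T|)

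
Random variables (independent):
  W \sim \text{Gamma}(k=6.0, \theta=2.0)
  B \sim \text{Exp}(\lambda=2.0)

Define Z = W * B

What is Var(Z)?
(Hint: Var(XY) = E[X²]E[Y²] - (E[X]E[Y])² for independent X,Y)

Var(XY) = E[X²]E[Y²] - (E[X]E[Y])²
E[W] = 12, Var(W) = 24
E[B] = 0.5, Var(B) = 0.25
E[W²] = 24 + 12² = 168
E[B²] = 0.25 + 0.5² = 0.5
Var(Z) = 168*0.5 - (12*0.5)²
= 84 - 36 = 48

48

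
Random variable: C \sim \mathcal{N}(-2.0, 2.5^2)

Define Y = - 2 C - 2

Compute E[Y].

For Y = -2C - 2:
E[Y] = -2 * E[C] - 2
E[C] = -2.0 = -2
E[Y] = -2 * (-2) - 2 = 2

2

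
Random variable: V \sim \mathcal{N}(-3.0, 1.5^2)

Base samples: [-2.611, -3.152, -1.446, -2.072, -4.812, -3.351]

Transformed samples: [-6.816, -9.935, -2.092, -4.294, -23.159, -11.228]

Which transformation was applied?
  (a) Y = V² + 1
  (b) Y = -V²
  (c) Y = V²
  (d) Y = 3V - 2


Checking option (b) Y = -V²:
  V = -2.611 -> Y = -6.816 ✓
  V = -3.152 -> Y = -9.935 ✓
  V = -1.446 -> Y = -2.092 ✓
All samples match this transformation.

(b) -V²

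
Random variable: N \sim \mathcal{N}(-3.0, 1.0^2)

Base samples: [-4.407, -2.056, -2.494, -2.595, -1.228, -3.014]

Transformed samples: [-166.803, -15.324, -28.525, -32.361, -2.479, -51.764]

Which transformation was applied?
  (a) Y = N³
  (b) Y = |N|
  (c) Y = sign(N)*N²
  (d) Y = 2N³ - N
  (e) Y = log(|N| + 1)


Checking option (d) Y = 2N³ - N:
  N = -4.407 -> Y = -166.803 ✓
  N = -2.056 -> Y = -15.324 ✓
  N = -2.494 -> Y = -28.525 ✓
All samples match this transformation.

(d) 2N³ - N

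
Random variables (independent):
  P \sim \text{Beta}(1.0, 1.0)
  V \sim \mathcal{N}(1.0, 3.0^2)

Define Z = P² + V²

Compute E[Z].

E[Z] = E[P²] + E[V²]
E[P²] = Var(P) + E[P]² = 0.083333333 + 0.25 = 0.33333333
E[V²] = Var(V) + E[V]² = 9 + 1 = 10
E[Z] = 0.33333333 + 10 = 10.333333

10.333333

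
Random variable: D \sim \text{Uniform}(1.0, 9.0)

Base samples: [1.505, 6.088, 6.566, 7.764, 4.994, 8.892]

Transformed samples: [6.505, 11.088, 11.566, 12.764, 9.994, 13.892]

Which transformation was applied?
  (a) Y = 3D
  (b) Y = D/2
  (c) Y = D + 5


Checking option (c) Y = D + 5:
  D = 1.505 -> Y = 6.505 ✓
  D = 6.088 -> Y = 11.088 ✓
  D = 6.566 -> Y = 11.566 ✓
All samples match this transformation.

(c) D + 5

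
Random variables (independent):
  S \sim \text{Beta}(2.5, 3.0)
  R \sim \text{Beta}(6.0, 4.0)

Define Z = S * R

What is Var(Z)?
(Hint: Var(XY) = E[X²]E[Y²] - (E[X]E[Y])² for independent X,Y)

Var(XY) = E[X²]E[Y²] - (E[X]E[Y])²
E[S] = 0.45454545, Var(S) = 0.038143675
E[R] = 0.6, Var(R) = 0.021818182
E[S²] = 0.038143675 + 0.45454545² = 0.24475524
E[R²] = 0.021818182 + 0.6² = 0.38181818
Var(Z) = 0.24475524*0.38181818 - (0.45454545*0.6)²
= 0.093452003 - 0.074380165 = 0.019071837

0.019071837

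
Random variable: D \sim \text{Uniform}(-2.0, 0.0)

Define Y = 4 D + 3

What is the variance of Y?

For Y = aD + b: Var(Y) = a² * Var(D)
Var(D) = (0 + 2)^2/12 = 0.33333333
Var(Y) = 4² * 0.33333333 = 16 * 0.33333333 = 5.3333333

5.3333333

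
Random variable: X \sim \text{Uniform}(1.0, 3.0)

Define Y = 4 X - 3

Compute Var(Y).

For Y = aX + b: Var(Y) = a² * Var(X)
Var(X) = (3 - 1)^2/12 = 0.33333333
Var(Y) = 4² * 0.33333333 = 16 * 0.33333333 = 5.3333333

5.3333333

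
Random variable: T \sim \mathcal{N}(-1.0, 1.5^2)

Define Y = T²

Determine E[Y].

E[T²] = Var(T) + (E[T])² = 2.25 + 1 = 3.25

3.25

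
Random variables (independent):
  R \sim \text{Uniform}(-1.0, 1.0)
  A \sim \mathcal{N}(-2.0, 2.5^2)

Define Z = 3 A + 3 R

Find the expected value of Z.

E[Z] = 3*E[R] + 3*E[A]
E[R] = 0
E[A] = -2
E[Z] = 3*0 + 3*(-2) = -6

-6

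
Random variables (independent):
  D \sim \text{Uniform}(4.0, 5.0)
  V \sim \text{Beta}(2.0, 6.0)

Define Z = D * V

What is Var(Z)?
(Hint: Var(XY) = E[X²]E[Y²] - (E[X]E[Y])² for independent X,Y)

Var(XY) = E[X²]E[Y²] - (E[X]E[Y])²
E[D] = 4.5, Var(D) = 0.083333333
E[V] = 0.25, Var(V) = 0.020833333
E[D²] = 0.083333333 + 4.5² = 20.333333
E[V²] = 0.020833333 + 0.25² = 0.083333333
Var(Z) = 20.333333*0.083333333 - (4.5*0.25)²
= 1.6944444 - 1.265625 = 0.42881944

0.42881944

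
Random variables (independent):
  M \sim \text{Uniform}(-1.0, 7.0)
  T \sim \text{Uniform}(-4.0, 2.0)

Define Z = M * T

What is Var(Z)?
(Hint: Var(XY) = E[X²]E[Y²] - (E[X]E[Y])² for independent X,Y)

Var(XY) = E[X²]E[Y²] - (E[X]E[Y])²
E[M] = 3, Var(M) = 5.3333333
E[T] = -1, Var(T) = 3
E[M²] = 5.3333333 + 3² = 14.333333
E[T²] = 3 + (-1)² = 4
Var(Z) = 14.333333*4 - (3*(-1))²
= 57.333333 - 9 = 48.333333

48.333333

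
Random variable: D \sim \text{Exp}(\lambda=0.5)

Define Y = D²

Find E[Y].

Using E[X²] = Var(X) + (E[X])²:
E[D] = 2
Var(D) = 1/0.5^2 = 4
E[D²] = 4 + 2² = 4 + 4 = 8

8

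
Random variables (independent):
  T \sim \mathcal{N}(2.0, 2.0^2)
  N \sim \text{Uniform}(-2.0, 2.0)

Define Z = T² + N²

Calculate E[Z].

E[Z] = E[T²] + E[N²]
E[T²] = Var(T) + E[T]² = 4 + 4 = 8
E[N²] = Var(N) + E[N]² = 1.3333333 + 0 = 1.3333333
E[Z] = 8 + 1.3333333 = 9.3333333

9.3333333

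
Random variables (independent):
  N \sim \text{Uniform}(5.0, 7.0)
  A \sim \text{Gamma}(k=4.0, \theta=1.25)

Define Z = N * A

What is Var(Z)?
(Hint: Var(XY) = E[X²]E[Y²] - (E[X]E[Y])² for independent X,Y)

Var(XY) = E[X²]E[Y²] - (E[X]E[Y])²
E[N] = 6, Var(N) = 0.33333333
E[A] = 5, Var(A) = 6.25
E[N²] = 0.33333333 + 6² = 36.333333
E[A²] = 6.25 + 5² = 31.25
Var(Z) = 36.333333*31.25 - (6*5)²
= 1135.4167 - 900 = 235.41667

235.41667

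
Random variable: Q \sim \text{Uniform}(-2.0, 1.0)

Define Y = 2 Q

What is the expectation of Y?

For Y = 2Q:
E[Y] = 2 * E[Q]
E[Q] = (-2 + 1)/2 = -0.5
E[Y] = 2 * (-0.5) = -1

-1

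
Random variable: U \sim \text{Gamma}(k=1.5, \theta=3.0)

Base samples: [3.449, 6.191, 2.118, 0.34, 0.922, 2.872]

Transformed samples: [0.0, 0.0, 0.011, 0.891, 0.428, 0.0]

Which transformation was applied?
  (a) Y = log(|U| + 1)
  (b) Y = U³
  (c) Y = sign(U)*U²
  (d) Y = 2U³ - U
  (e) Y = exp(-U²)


Checking option (e) Y = exp(-U²):
  U = 3.449 -> Y = 0.0 ✓
  U = 6.191 -> Y = 0.0 ✓
  U = 2.118 -> Y = 0.011 ✓
All samples match this transformation.

(e) exp(-U²)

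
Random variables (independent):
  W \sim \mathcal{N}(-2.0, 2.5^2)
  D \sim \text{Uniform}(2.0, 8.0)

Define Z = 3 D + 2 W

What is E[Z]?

E[Z] = 2*E[W] + 3*E[D]
E[W] = -2
E[D] = 5
E[Z] = 2*(-2) + 3*5 = 11

11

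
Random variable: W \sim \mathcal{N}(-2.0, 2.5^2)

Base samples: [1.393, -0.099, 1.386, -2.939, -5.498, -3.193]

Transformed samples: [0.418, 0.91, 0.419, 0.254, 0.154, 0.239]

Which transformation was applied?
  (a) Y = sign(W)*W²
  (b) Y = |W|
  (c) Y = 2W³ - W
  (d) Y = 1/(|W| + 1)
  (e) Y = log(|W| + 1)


Checking option (d) Y = 1/(|W| + 1):
  W = 1.393 -> Y = 0.418 ✓
  W = -0.099 -> Y = 0.91 ✓
  W = 1.386 -> Y = 0.419 ✓
All samples match this transformation.

(d) 1/(|W| + 1)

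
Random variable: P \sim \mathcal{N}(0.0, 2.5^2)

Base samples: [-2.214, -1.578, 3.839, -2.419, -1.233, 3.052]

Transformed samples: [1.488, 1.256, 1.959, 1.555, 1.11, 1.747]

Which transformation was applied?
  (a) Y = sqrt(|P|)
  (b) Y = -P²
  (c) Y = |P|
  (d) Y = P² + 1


Checking option (a) Y = sqrt(|P|):
  P = -2.214 -> Y = 1.488 ✓
  P = -1.578 -> Y = 1.256 ✓
  P = 3.839 -> Y = 1.959 ✓
All samples match this transformation.

(a) sqrt(|P|)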